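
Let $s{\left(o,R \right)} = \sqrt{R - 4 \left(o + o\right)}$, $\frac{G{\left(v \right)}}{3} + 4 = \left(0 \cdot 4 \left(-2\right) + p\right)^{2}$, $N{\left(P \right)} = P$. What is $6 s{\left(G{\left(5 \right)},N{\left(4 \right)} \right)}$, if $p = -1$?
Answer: $12 \sqrt{19} \approx 52.307$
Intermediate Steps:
$G{\left(v \right)} = -9$ ($G{\left(v \right)} = -12 + 3 \left(0 \cdot 4 \left(-2\right) - 1\right)^{2} = -12 + 3 \left(0 \left(-2\right) - 1\right)^{2} = -12 + 3 \left(0 - 1\right)^{2} = -12 + 3 \left(-1\right)^{2} = -12 + 3 \cdot 1 = -12 + 3 = -9$)
$s{\left(o,R \right)} = \sqrt{R - 8 o}$ ($s{\left(o,R \right)} = \sqrt{R - 4 \cdot 2 o} = \sqrt{R - 8 o}$)
$6 s{\left(G{\left(5 \right)},N{\left(4 \right)} \right)} = 6 \sqrt{4 - -72} = 6 \sqrt{4 + 72} = 6 \sqrt{76} = 6 \cdot 2 \sqrt{19} = 12 \sqrt{19}$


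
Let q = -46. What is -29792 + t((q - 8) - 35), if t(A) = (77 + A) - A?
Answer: -29715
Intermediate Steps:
t(A) = 77
-29792 + t((q - 8) - 35) = -29792 + 77 = -29715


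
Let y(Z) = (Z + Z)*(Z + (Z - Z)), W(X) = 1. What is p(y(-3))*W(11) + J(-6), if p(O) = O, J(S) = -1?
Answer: 17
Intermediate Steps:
y(Z) = 2*Z² (y(Z) = (2*Z)*(Z + 0) = (2*Z)*Z = 2*Z²)
p(y(-3))*W(11) + J(-6) = (2*(-3)²)*1 - 1 = (2*9)*1 - 1 = 18*1 - 1 = 18 - 1 = 17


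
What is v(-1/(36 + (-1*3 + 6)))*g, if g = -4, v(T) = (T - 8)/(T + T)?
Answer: -626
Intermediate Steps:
v(T) = (-8 + T)/(2*T) (v(T) = (-8 + T)/((2*T)) = (-8 + T)*(1/(2*T)) = (-8 + T)/(2*T))
v(-1/(36 + (-1*3 + 6)))*g = ((-8 - 1/(36 + (-1*3 + 6)))/(2*((-1/(36 + (-1*3 + 6))))))*(-4) = ((-8 - 1/(36 + (-3 + 6)))/(2*((-1/(36 + (-3 + 6))))))*(-4) = ((-8 - 1/(36 + 3))/(2*((-1/(36 + 3)))))*(-4) = ((-8 - 1/39)/(2*((-1/39))))*(-4) = ((-8 - 1*1/39)/(2*((-1*1/39))))*(-4) = ((-8 - 1/39)/(2*(-1/39)))*(-4) = ((1/2)*(-39)*(-313/39))*(-4) = (313/2)*(-4) = -626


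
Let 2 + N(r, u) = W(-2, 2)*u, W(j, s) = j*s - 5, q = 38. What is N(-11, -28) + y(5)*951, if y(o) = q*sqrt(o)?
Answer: 250 + 36138*sqrt(5) ≈ 81057.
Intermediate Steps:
y(o) = 38*sqrt(o)
W(j, s) = -5 + j*s
N(r, u) = -2 - 9*u (N(r, u) = -2 + (-5 - 2*2)*u = -2 + (-5 - 4)*u = -2 - 9*u)
N(-11, -28) + y(5)*951 = (-2 - 9*(-28)) + (38*sqrt(5))*951 = (-2 + 252) + 36138*sqrt(5) = 250 + 36138*sqrt(5)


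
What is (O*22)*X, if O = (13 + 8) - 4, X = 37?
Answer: 13838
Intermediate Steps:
O = 17 (O = 21 - 4 = 17)
(O*22)*X = (17*22)*37 = 374*37 = 13838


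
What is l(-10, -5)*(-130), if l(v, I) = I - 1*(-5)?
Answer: 0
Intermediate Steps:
l(v, I) = 5 + I (l(v, I) = I + 5 = 5 + I)
l(-10, -5)*(-130) = (5 - 5)*(-130) = 0*(-130) = 0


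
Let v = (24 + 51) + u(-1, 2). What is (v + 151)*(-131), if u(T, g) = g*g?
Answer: -30130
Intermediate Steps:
u(T, g) = g**2
v = 79 (v = (24 + 51) + 2**2 = 75 + 4 = 79)
(v + 151)*(-131) = (79 + 151)*(-131) = 230*(-131) = -30130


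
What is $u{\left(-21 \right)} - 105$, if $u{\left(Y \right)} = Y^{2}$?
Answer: $336$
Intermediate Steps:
$u{\left(-21 \right)} - 105 = \left(-21\right)^{2} - 105 = 441 - 105 = 336$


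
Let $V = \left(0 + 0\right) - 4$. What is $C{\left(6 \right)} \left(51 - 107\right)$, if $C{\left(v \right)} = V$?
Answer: $224$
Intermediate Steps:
$V = -4$ ($V = 0 - 4 = -4$)
$C{\left(v \right)} = -4$
$C{\left(6 \right)} \left(51 - 107\right) = - 4 \left(51 - 107\right) = \left(-4\right) \left(-56\right) = 224$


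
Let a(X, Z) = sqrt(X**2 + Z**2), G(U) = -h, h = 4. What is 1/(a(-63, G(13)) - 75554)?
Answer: -75554/5708402931 - sqrt(3985)/5708402931 ≈ -1.3247e-5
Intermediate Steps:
G(U) = -4 (G(U) = -1*4 = -4)
1/(a(-63, G(13)) - 75554) = 1/(sqrt((-63)**2 + (-4)**2) - 75554) = 1/(sqrt(3969 + 16) - 75554) = 1/(sqrt(3985) - 75554) = 1/(-75554 + sqrt(3985))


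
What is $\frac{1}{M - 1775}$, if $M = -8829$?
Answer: $- \frac{1}{10604} \approx -9.4304 \cdot 10^{-5}$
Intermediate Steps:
$\frac{1}{M - 1775} = \frac{1}{-8829 - 1775} = \frac{1}{-10604} = - \frac{1}{10604}$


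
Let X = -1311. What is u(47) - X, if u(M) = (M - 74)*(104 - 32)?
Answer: -633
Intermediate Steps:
u(M) = -5328 + 72*M (u(M) = (-74 + M)*72 = -5328 + 72*M)
u(47) - X = (-5328 + 72*47) - 1*(-1311) = (-5328 + 3384) + 1311 = -1944 + 1311 = -633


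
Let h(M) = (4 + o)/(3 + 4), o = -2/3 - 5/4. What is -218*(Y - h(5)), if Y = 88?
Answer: -803003/42 ≈ -19119.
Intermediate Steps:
o = -23/12 (o = -2*⅓ - 5*¼ = -⅔ - 5/4 = -23/12 ≈ -1.9167)
h(M) = 25/84 (h(M) = (4 - 23/12)/(3 + 4) = (25/12)/7 = (25/12)*(⅐) = 25/84)
-218*(Y - h(5)) = -218*(88 - 1*25/84) = -218*(88 - 25/84) = -218*7367/84 = -803003/42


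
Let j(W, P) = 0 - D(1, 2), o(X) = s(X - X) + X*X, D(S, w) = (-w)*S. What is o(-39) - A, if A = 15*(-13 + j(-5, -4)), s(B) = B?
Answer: 1686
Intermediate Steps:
D(S, w) = -S*w
o(X) = X² (o(X) = (X - X) + X*X = 0 + X² = X²)
j(W, P) = 2 (j(W, P) = 0 - (-1)*2 = 0 - 1*(-2) = 0 + 2 = 2)
A = -165 (A = 15*(-13 + 2) = 15*(-11) = -165)
o(-39) - A = (-39)² - 1*(-165) = 1521 + 165 = 1686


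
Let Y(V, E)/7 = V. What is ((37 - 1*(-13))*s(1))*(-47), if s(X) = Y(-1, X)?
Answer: 16450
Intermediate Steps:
Y(V, E) = 7*V
s(X) = -7 (s(X) = 7*(-1) = -7)
((37 - 1*(-13))*s(1))*(-47) = ((37 - 1*(-13))*(-7))*(-47) = ((37 + 13)*(-7))*(-47) = (50*(-7))*(-47) = -350*(-47) = 16450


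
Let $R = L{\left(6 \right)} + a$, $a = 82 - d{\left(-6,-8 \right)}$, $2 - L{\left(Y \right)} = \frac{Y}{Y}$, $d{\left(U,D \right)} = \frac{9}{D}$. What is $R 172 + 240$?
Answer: $\frac{29419}{2} \approx 14710.0$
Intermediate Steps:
$L{\left(Y \right)} = 1$ ($L{\left(Y \right)} = 2 - \frac{Y}{Y} = 2 - 1 = 1$)
$a = \frac{665}{8}$ ($a = 82 - \frac{9}{-8} = 82 - 9 \left(- \frac{1}{8}\right) = 82 - - \frac{9}{8} = 82 + \frac{9}{8} = \frac{665}{8} \approx 83.125$)
$R = \frac{673}{8}$ ($R = 1 + \frac{665}{8} = \frac{673}{8} \approx 84.125$)
$R 172 + 240 = \frac{673}{8} \cdot 172 + 240 = \frac{28939}{2} + 240 = \frac{29419}{2}$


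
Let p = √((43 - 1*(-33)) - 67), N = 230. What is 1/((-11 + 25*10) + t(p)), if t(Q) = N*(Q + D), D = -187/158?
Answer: 79/51886 ≈ 0.0015226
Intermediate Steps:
D = -187/158 (D = -187*1/158 = -187/158 ≈ -1.1835)
p = 3 (p = √((43 + 33) - 67) = √(76 - 67) = √9 = 3)
t(Q) = -21505/79 + 230*Q (t(Q) = 230*(Q - 187/158) = 230*(-187/158 + Q) = -21505/79 + 230*Q)
1/((-11 + 25*10) + t(p)) = 1/((-11 + 25*10) + (-21505/79 + 230*3)) = 1/((-11 + 250) + (-21505/79 + 690)) = 1/(239 + 33005/79) = 1/(51886/79) = 79/51886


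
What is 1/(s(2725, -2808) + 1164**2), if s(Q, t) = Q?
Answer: 1/1357621 ≈ 7.3658e-7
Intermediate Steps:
1/(s(2725, -2808) + 1164**2) = 1/(2725 + 1164**2) = 1/(2725 + 1354896) = 1/1357621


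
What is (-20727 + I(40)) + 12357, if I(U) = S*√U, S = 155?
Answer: -8370 + 310*√10 ≈ -7389.7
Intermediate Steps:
I(U) = 155*√U
(-20727 + I(40)) + 12357 = (-20727 + 155*√40) + 12357 = (-20727 + 155*(2*√10)) + 12357 = (-20727 + 310*√10) + 12357 = -8370 + 310*√10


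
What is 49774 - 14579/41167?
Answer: 2049031679/41167 ≈ 49774.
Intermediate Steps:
49774 - 14579/41167 = 2049031679/41167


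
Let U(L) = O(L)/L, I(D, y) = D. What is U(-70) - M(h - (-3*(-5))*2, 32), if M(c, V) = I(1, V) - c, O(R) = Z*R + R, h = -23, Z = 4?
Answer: -49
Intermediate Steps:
O(R) = 5*R (O(R) = 4*R + R = 5*R)
M(c, V) = 1 - c
U(L) = 5 (U(L) = (5*L)/L = 5)
U(-70) - M(h - (-3*(-5))*2, 32) = 5 - (1 - (-23 - (-3*(-5))*2)) = 5 - (1 - (-23 - 15*2)) = 5 - (1 - (-23 - 1*30)) = 5 - (1 - (-23 - 30)) = 5 - (1 - 1*(-53)) = 5 - (1 + 53) = 5 - 1*54 = 5 - 54 = -49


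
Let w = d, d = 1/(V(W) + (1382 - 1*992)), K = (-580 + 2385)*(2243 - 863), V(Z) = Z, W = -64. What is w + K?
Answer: 812033401/326 ≈ 2.4909e+6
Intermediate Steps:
K = 2490900 (K = 1805*1380 = 2490900)
d = 1/326 (d = 1/(-64 + (1382 - 1*992)) = 1/(-64 + (1382 - 992)) = 1/(-64 + 390) = 1/326 ≈ 0.0030675)
w = 1/326 ≈ 0.0030675
w + K = 1/326 + 2490900 = 812033401/326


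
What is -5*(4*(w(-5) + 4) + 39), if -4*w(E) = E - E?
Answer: -275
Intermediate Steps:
w(E) = 0 (w(E) = -(E - E)/4 = -¼*0 = 0)
-5*(4*(w(-5) + 4) + 39) = -5*(4*(0 + 4) + 39) = -5*(4*4 + 39) = -5*(16 + 39) = -5*55 = -275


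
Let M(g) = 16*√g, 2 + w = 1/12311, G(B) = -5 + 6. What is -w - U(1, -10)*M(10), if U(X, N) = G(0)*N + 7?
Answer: 24621/12311 + 48*√10 ≈ 153.79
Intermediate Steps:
G(B) = 1
w = -24621/12311 (w = -2 + 1/12311 = -24621/12311 ≈ -1.9999)
U(X, N) = 7 + N (U(X, N) = 1*N + 7 = N + 7 = 7 + N)
-w - U(1, -10)*M(10) = -1*(-24621/12311) - (7 - 10)*16*√10 = 24621/12311 - (-3)*16*√10 = 24621/12311 - (-48)*√10 = 24621/12311 + 48*√10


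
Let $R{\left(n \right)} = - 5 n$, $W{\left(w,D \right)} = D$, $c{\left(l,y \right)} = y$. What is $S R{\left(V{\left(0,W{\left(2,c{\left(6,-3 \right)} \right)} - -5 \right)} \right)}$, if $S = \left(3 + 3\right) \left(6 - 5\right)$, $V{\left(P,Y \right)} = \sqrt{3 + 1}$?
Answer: $-60$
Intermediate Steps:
$V{\left(P,Y \right)} = 2$ ($V{\left(P,Y \right)} = \sqrt{4} = 2$)
$S = 6$ ($S = 6 \cdot 1 = 6$)
$S R{\left(V{\left(0,W{\left(2,c{\left(6,-3 \right)} \right)} - -5 \right)} \right)} = 6 \left(\left(-5\right) 2\right) = 6 \left(-10\right) = -60$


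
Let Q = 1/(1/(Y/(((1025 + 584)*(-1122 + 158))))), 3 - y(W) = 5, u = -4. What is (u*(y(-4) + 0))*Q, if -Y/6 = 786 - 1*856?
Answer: -840/387769 ≈ -0.0021662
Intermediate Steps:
y(W) = -2 (y(W) = 3 - 1*5 = 3 - 5 = -2)
Y = 420 (Y = -6*(786 - 1*856) = -6*(786 - 856) = -6*(-70) = 420)
Q = -105/387769 (Q = 1/(1/(420/(((1025 + 584)*(-1122 + 158))))) = 1/(1/(420/((1609*(-964))))) = 1/(1/(420/(-1551076))) = 1/(1/(420*(-1/1551076))) = 1/(1/(-105/387769)) = 1/(-387769/105) = -105/387769 ≈ -0.00027078)
(u*(y(-4) + 0))*Q = -4*(-2 + 0)*(-105/387769) = -4*(-2)*(-105/387769) = 8*(-105/387769) = -840/387769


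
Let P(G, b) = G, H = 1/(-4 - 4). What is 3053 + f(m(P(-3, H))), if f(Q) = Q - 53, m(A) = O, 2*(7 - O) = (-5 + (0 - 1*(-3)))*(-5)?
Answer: 3002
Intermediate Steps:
O = 2 (O = 7 - (-5 + (0 - 1*(-3)))*(-5)/2 = 7 - (-5 + (0 + 3))*(-5)/2 = 7 - (-5 + 3)*(-5)/2 = 7 - (-1)*(-5) = 7 - ½*10 = 7 - 5 = 2)
H = -⅛ (H = 1/(-8) = -⅛ ≈ -0.12500)
m(A) = 2
f(Q) = -53 + Q
3053 + f(m(P(-3, H))) = 3053 + (-53 + 2) = 3053 - 51 = 3002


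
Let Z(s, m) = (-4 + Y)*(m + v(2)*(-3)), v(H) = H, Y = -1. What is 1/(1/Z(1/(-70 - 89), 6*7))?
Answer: -180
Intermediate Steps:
Z(s, m) = 30 - 5*m (Z(s, m) = (-4 - 1)*(m + 2*(-3)) = -5*(m - 6) = -5*(-6 + m) = 30 - 5*m)
1/(1/Z(1/(-70 - 89), 6*7)) = 1/(1/(30 - 30*7)) = 1/(1/(30 - 5*42)) = 1/(1/(30 - 210)) = 1/(1/(-180)) = 1/(-1/180) = -180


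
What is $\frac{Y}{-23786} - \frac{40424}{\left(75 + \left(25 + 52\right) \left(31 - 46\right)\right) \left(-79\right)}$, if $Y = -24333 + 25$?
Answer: $\frac{69527081}{126838845} \approx 0.54815$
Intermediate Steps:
$Y = -24308$
$\frac{Y}{-23786} - \frac{40424}{\left(75 + \left(25 + 52\right) \left(31 - 46\right)\right) \left(-79\right)} = - \frac{24308}{-23786} - \frac{40424}{\left(75 + \left(25 + 52\right) \left(31 - 46\right)\right) \left(-79\right)} = \left(-24308\right) \left(- \frac{1}{23786}\right) - \frac{40424}{\left(75 + 77 \left(-15\right)\right) \left(-79\right)} = \frac{12154}{11893} - \frac{40424}{\left(75 - 1155\right) \left(-79\right)} = \frac{12154}{11893} - \frac{40424}{\left(-1080\right) \left(-79\right)} = \frac{12154}{11893} - \frac{40424}{85320} = \frac{12154}{11893} - \frac{5053}{10665} = \frac{69527081}{126838845}$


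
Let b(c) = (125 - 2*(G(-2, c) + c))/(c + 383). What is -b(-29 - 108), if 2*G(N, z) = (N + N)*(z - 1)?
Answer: 51/82 ≈ 0.62195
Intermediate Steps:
G(N, z) = N*(-1 + z) (G(N, z) = ((N + N)*(z - 1))/2 = ((2*N)*(-1 + z))/2 = (2*N*(-1 + z))/2 = N*(-1 + z))
b(c) = (121 + 2*c)/(383 + c) (b(c) = (125 - 2*(-2*(-1 + c) + c))/(c + 383) = (125 - 2*((2 - 2*c) + c))/(383 + c) = (125 - 2*(2 - c))/(383 + c) = (125 + (-4 + 2*c))/(383 + c) = (121 + 2*c)/(383 + c))
-b(-29 - 108) = -(121 + 2*(-29 - 108))/(383 + (-29 - 108)) = -(121 + 2*(-137))/(383 - 137) = -(121 - 274)/246 = -(-153)/246 = -1*(-51/82) = 51/82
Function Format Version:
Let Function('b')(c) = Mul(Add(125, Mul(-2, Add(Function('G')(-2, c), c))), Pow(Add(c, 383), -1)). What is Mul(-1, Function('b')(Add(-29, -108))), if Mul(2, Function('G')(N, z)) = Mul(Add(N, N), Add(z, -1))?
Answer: Rational(51, 82) ≈ 0.62195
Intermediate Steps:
Function('G')(N, z) = Mul(N, Add(-1, z)) (Function('G')(N, z) = Mul(Rational(1, 2), Mul(Add(N, N), Add(z, -1))) = Mul(Rational(1, 2), Mul(Mul(2, N), Add(-1, z))) = Mul(Rational(1, 2), Mul(2, N, Add(-1, z))) = Mul(N, Add(-1, z)))
Function('b')(c) = Mul(Pow(Add(383, c), -1), Add(121, Mul(2, c))) (Function('b')(c) = Mul(Add(125, Mul(-2, Add(Mul(-2, Add(-1, c)), c))), Pow(Add(c, 383), -1)) = Mul(Add(125, Mul(-2, Add(Add(2, Mul(-2, c)), c))), Pow(Add(383, c), -1)) = Mul(Add(125, Mul(-2, Add(2, Mul(-1, c)))), Pow(Add(383, c), -1)) = Mul(Add(125, Add(-4, Mul(2, c))), Pow(Add(383, c), -1)) = Mul(Add(121, Mul(2, c)), Pow(Add(383, c), -1)) = Mul(Pow(Add(383, c), -1), Add(121, Mul(2, c))))
Mul(-1, Function('b')(Add(-29, -108))) = Mul(-1, Mul(Pow(Add(383, Add(-29, -108)), -1), Add(121, Mul(2, Add(-29, -108))))) = Mul(-1, Mul(Pow(Add(383, -137), -1), Add(121, Mul(2, -137)))) = Mul(-1, Mul(Pow(246, -1), Add(121, -274))) = Mul(-1, Mul(Rational(1, 246), -153)) = Mul(-1, Rational(-51, 82)) = Rational(51, 82)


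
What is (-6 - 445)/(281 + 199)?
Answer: -451/480 ≈ -0.93958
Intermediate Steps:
(-6 - 445)/(281 + 199) = -451/480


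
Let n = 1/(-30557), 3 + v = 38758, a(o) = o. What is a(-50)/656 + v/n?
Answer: -388429583505/328 ≈ -1.1842e+9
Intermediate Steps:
v = 38755 (v = -3 + 38758 = 38755)
n = -1/30557 ≈ -3.2726e-5
a(-50)/656 + v/n = -50/656 + 38755/(-1/30557) = -50*1/656 + 38755*(-30557) = -25/328 - 1184236535 = -388429583505/328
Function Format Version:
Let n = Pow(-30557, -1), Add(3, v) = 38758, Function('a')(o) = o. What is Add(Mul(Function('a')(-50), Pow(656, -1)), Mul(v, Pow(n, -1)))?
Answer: Rational(-388429583505, 328) ≈ -1.1842e+9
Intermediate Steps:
v = 38755 (v = Add(-3, 38758) = 38755)
n = Rational(-1, 30557) ≈ -3.2726e-5
Add(Mul(Function('a')(-50), Pow(656, -1)), Mul(v, Pow(n, -1))) = Add(Mul(-50, Pow(656, -1)), Mul(38755, Pow(Rational(-1, 30557), -1))) = Add(Mul(-50, Rational(1, 656)), Mul(38755, -30557)) = Add(Rational(-25, 328), -1184236535) = Rational(-388429583505, 328)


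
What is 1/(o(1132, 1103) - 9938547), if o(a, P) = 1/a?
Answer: -1132/11250435203 ≈ -1.0062e-7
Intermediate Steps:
1/(o(1132, 1103) - 9938547) = 1/(1/1132 - 9938547) = 1/(-11250435203/1132) = -1132/11250435203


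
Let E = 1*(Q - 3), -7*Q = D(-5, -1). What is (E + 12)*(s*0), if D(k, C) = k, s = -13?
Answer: 0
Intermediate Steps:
Q = 5/7 (Q = -⅐*(-5) = 5/7 ≈ 0.71429)
E = -16/7 (E = 1*(5/7 - 3) = 1*(-16/7) = -16/7 ≈ -2.2857)
(E + 12)*(s*0) = (-16/7 + 12)*(-13*0) = (68/7)*0 = 0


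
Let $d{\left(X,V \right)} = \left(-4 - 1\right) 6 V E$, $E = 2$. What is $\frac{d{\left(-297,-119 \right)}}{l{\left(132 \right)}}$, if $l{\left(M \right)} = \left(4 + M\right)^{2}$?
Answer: $\frac{105}{272} \approx 0.38603$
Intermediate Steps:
$d{\left(X,V \right)} = - 60 V$ ($d{\left(X,V \right)} = \left(-4 - 1\right) 6 V 2 = - 5 \cdot 12 V = - 60 V$)
$\frac{d{\left(-297,-119 \right)}}{l{\left(132 \right)}} = \frac{\left(-60\right) \left(-119\right)}{\left(4 + 132\right)^{2}} = \frac{7140}{136^{2}} = \frac{7140}{18496} = 7140 \cdot \frac{1}{18496} = \frac{105}{272}$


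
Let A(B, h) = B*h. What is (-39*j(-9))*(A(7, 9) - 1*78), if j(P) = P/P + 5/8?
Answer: 7605/8 ≈ 950.63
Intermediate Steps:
j(P) = 13/8 (j(P) = 1 + 5*(⅛) = 1 + 5/8 = 13/8)
(-39*j(-9))*(A(7, 9) - 1*78) = (-39*13/8)*(7*9 - 1*78) = -507*(63 - 78)/8 = -507/8*(-15) = 7605/8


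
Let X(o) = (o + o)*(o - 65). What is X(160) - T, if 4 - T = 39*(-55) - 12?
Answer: 28239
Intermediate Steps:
T = 2161 (T = 4 - (39*(-55) - 12) = 4 - (-2145 - 12) = 4 - 1*(-2157) = 4 + 2157 = 2161)
X(o) = 2*o*(-65 + o) (X(o) = (2*o)*(-65 + o) = 2*o*(-65 + o))
X(160) - T = 2*160*(-65 + 160) - 1*2161 = 2*160*95 - 2161 = 30400 - 2161 = 28239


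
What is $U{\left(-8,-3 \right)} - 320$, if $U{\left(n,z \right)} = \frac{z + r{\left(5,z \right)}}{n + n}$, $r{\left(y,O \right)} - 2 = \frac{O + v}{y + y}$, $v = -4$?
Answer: $- \frac{51183}{160} \approx -319.89$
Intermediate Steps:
$r{\left(y,O \right)} = 2 + \frac{-4 + O}{2 y}$ ($r{\left(y,O \right)} = 2 + \frac{O - 4}{y + y} = 2 + \frac{-4 + O}{2 y}$)
$U{\left(n,z \right)} = \frac{\frac{8}{5} + \frac{11 z}{10}}{2 n}$ ($U{\left(n,z \right)} = \frac{z + \frac{-4 + z + 4 \cdot 5}{2 \cdot 5}}{n + n} = \frac{z + \frac{1}{2} \cdot \frac{1}{5} \left(-4 + z + 20\right)}{2 n} = \left(z + \frac{1}{2} \cdot \frac{1}{5} \left(16 + z\right)\right) \frac{1}{2 n} = \left(z + \left(\frac{8}{5} + \frac{z}{10}\right)\right) \frac{1}{2 n} = \left(\frac{8}{5} + \frac{11 z}{10}\right) \frac{1}{2 n} = \frac{\frac{8}{5} + \frac{11 z}{10}}{2 n}$)
$U{\left(-8,-3 \right)} - 320 = \frac{16 + 11 \left(-3\right)}{20 \left(-8\right)} - 320 = \frac{1}{20} \left(- \frac{1}{8}\right) \left(16 - 33\right) - 320 = \frac{1}{20} \left(- \frac{1}{8}\right) \left(-17\right) - 320 = \frac{17}{160} - 320 = - \frac{51183}{160}$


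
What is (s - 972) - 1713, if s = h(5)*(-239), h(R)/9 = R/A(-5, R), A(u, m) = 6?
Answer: -8955/2 ≈ -4477.5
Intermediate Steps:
h(R) = 3*R/2 (h(R) = 9*(R/6) = 3*R/2)
s = -3585/2 (s = ((3/2)*5)*(-239) = (15/2)*(-239) = -3585/2 ≈ -1792.5)
(s - 972) - 1713 = (-3585/2 - 972) - 1713 = -5529/2 - 1713 = -8955/2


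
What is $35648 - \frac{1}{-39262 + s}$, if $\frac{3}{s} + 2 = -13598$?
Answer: $\frac{19034720274144}{533963203} \approx 35648.0$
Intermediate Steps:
$s = - \frac{3}{13600}$ ($s = \frac{3}{-2 - 13598} = \frac{3}{-13600} = 3 \left(- \frac{1}{13600}\right) = - \frac{3}{13600} \approx -0.00022059$)
$35648 - \frac{1}{-39262 + s} = 35648 - \frac{1}{-39262 - \frac{3}{13600}} = 35648 - \frac{1}{- \frac{533963203}{13600}} = 35648 - - \frac{13600}{533963203} = 35648 + \frac{13600}{533963203} = \frac{19034720274144}{533963203}$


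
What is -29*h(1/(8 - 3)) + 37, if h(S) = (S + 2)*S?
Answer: 606/25 ≈ 24.240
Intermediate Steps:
h(S) = S*(2 + S) (h(S) = (2 + S)*S = S*(2 + S))
-29*h(1/(8 - 3)) + 37 = -29*(2 + 1/(8 - 3))/(8 - 3) + 37 = -29*(2 + 1/5)/5 + 37 = -29*(2 + ⅕)/5 + 37 = -29*11/(5*5) + 37 = -29*11/25 + 37 = -319/25 + 37 = 606/25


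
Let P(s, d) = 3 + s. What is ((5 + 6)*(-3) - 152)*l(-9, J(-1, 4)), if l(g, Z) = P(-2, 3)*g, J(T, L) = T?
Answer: 1665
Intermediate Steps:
l(g, Z) = g (l(g, Z) = (3 - 2)*g = 1*g = g)
((5 + 6)*(-3) - 152)*l(-9, J(-1, 4)) = ((5 + 6)*(-3) - 152)*(-9) = (11*(-3) - 152)*(-9) = (-33 - 152)*(-9) = -185*(-9) = 1665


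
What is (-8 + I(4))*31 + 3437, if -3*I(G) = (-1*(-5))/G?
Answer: 38113/12 ≈ 3176.1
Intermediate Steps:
I(G) = -5/(3*G) (I(G) = -(-1*(-5))/(3*G) = -5/(3*G))
(-8 + I(4))*31 + 3437 = (-8 - 5/3/4)*31 + 3437 = (-8 - 5/3*¼)*31 + 3437 = (-8 - 5/12)*31 + 3437 = -101/12*31 + 3437 = -3131/12 + 3437 = 38113/12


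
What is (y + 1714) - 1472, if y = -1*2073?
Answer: -1831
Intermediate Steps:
y = -2073
(y + 1714) - 1472 = (-2073 + 1714) - 1472 = -359 - 1472 = -1831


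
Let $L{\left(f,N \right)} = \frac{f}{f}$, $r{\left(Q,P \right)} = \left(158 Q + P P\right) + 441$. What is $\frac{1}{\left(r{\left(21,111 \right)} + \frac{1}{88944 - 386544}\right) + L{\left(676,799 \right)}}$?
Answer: $\frac{297600}{4785705599} \approx 6.2185 \cdot 10^{-5}$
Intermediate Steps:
$r{\left(Q,P \right)} = 441 + P^{2} + 158 Q$ ($r{\left(Q,P \right)} = \left(158 Q + P^{2}\right) + 441 = \left(P^{2} + 158 Q\right) + 441 = 441 + P^{2} + 158 Q$)
$L{\left(f,N \right)} = 1$
$\frac{1}{\left(r{\left(21,111 \right)} + \frac{1}{88944 - 386544}\right) + L{\left(676,799 \right)}} = \frac{1}{\left(\left(441 + 111^{2} + 158 \cdot 21\right) + \frac{1}{88944 - 386544}\right) + 1} = \frac{1}{\left(\left(441 + 12321 + 3318\right) + \frac{1}{-297600}\right) + 1} = \frac{1}{\left(16080 - \frac{1}{297600}\right) + 1} = \frac{1}{\frac{4785407999}{297600} + 1} = \frac{1}{\frac{4785705599}{297600}} = \frac{297600}{4785705599}$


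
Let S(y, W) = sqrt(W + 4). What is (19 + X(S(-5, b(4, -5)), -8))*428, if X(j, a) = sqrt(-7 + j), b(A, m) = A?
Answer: 8132 + 428*sqrt(-7 + 2*sqrt(2)) ≈ 8132.0 + 874.17*I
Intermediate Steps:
S(y, W) = sqrt(4 + W)
(19 + X(S(-5, b(4, -5)), -8))*428 = (19 + sqrt(-7 + sqrt(4 + 4)))*428 = (19 + sqrt(-7 + sqrt(8)))*428 = (19 + sqrt(-7 + 2*sqrt(2)))*428 = 8132 + 428*sqrt(-7 + 2*sqrt(2))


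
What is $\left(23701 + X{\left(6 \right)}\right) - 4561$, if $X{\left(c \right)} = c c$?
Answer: $19176$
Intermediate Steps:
$X{\left(c \right)} = c^{2}$
$\left(23701 + X{\left(6 \right)}\right) - 4561 = \left(23701 + 6^{2}\right) - 4561 = \left(23701 + 36\right) - 4561 = 23737 - 4561 = 19176$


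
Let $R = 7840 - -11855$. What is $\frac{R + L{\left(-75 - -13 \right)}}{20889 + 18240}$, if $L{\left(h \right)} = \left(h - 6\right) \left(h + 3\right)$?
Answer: $\frac{23707}{39129} \approx 0.60587$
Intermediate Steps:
$R = 19695$ ($R = 7840 + 11855 = 19695$)
$L{\left(h \right)} = \left(-6 + h\right) \left(3 + h\right)$
$\frac{R + L{\left(-75 - -13 \right)}}{20889 + 18240} = \frac{19695 - \left(18 - \left(-75 - -13\right)^{2} + 3 \left(-75 - -13\right)\right)}{20889 + 18240} = \frac{19695 - \left(18 - \left(-75 + 13\right)^{2} + 3 \left(-75 + 13\right)\right)}{39129} = \left(19695 - \left(-168 - 3844\right)\right) \frac{1}{39129} = \left(19695 + \left(-18 + 3844 + 186\right)\right) \frac{1}{39129} = \left(19695 + 4012\right) \frac{1}{39129} = 23707 \cdot \frac{1}{39129} = \frac{23707}{39129}$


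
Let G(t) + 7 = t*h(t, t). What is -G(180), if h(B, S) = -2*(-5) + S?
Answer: -34193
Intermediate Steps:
h(B, S) = 10 + S
G(t) = -7 + t*(10 + t)
-G(180) = -(-7 + 180*(10 + 180)) = -(-7 + 180*190) = -(-7 + 34200) = -1*34193 = -34193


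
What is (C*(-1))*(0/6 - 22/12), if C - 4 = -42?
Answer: -209/3 ≈ -69.667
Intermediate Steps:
C = -38 (C = 4 - 42 = -38)
(C*(-1))*(0/6 - 22/12) = (-38*(-1))*(0/6 - 22/12) = 38*(0*(⅙) - 22*1/12) = 38*(0 - 11/6) = 38*(-11/6) = -209/3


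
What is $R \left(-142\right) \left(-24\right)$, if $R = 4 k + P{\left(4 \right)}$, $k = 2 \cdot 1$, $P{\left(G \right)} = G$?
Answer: $40896$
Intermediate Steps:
$k = 2$
$R = 12$ ($R = 4 \cdot 2 + 4 = 8 + 4 = 12$)
$R \left(-142\right) \left(-24\right) = 12 \left(-142\right) \left(-24\right) = \left(-1704\right) \left(-24\right) = 40896$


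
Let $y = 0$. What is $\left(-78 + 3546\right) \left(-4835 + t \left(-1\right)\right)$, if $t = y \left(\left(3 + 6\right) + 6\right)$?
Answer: $-16767780$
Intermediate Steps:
$t = 0$ ($t = 0 \left(\left(3 + 6\right) + 6\right) = 0 \left(9 + 6\right) = 0 \cdot 15 = 0$)
$\left(-78 + 3546\right) \left(-4835 + t \left(-1\right)\right) = \left(-78 + 3546\right) \left(-4835 + 0 \left(-1\right)\right) = 3468 \left(-4835 + 0\right) = 3468 \left(-4835\right) = -16767780$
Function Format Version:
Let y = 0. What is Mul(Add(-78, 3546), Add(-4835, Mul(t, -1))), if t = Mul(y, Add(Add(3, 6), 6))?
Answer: -16767780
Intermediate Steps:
t = 0 (t = Mul(0, Add(Add(3, 6), 6)) = Mul(0, Add(9, 6)) = Mul(0, 15) = 0)
Mul(Add(-78, 3546), Add(-4835, Mul(t, -1))) = Mul(Add(-78, 3546), Add(-4835, Mul(0, -1))) = Mul(3468, Add(-4835, 0)) = Mul(3468, -4835) = -16767780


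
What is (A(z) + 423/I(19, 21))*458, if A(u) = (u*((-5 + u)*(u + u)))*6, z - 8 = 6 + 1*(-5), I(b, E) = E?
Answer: 12529506/7 ≈ 1.7899e+6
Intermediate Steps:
z = 9 (z = 8 + (6 + 1*(-5)) = 8 + (6 - 5) = 8 + 1 = 9)
A(u) = 12*u²*(-5 + u) (A(u) = (u*((-5 + u)*(2*u)))*6 = (u*(2*u*(-5 + u)))*6 = (2*u²*(-5 + u))*6 = 12*u²*(-5 + u))
(A(z) + 423/I(19, 21))*458 = (12*9²*(-5 + 9) + 423/21)*458 = (12*81*4 + 423*(1/21))*458 = (3888 + 141/7)*458 = (27357/7)*458 = 12529506/7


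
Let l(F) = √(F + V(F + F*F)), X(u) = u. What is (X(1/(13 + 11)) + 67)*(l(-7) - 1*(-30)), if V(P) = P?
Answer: 8045/4 + 1609*√35/24 ≈ 2407.9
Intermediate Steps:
l(F) = √(F² + 2*F) (l(F) = √(F + (F + F*F)) = √(F + (F + F²)) = √(F² + 2*F))
(X(1/(13 + 11)) + 67)*(l(-7) - 1*(-30)) = (1/(13 + 11) + 67)*(√(-7*(2 - 7)) - 1*(-30)) = (1/24 + 67)*(√(-7*(-5)) + 30) = (1/24 + 67)*(√35 + 30) = 1609*(30 + √35)/24 = 8045/4 + 1609*√35/24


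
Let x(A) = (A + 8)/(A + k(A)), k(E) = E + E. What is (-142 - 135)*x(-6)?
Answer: 277/9 ≈ 30.778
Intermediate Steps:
k(E) = 2*E
x(A) = (8 + A)/(3*A) (x(A) = (A + 8)/(A + 2*A) = (8 + A)/((3*A)) = (8 + A)*(1/(3*A)) = (8 + A)/(3*A))
(-142 - 135)*x(-6) = (-142 - 135)*((1/3)*(8 - 6)/(-6)) = -277*(-1)*2/(3*6) = -277*(-1/9) = 277/9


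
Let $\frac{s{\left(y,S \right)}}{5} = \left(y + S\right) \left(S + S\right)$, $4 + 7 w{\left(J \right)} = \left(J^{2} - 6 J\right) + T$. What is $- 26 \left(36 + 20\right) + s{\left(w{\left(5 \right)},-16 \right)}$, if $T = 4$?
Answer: $\frac{8528}{7} \approx 1218.3$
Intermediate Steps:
$w{\left(J \right)} = - \frac{6 J}{7} + \frac{J^{2}}{7}$ ($w{\left(J \right)} = - \frac{4}{7} + \frac{\left(J^{2} - 6 J\right) + 4}{7} = - \frac{4}{7} + \frac{4 + J^{2} - 6 J}{7} = - \frac{4}{7} + \left(\frac{4}{7} - \frac{6 J}{7} + \frac{J^{2}}{7}\right) = - \frac{6 J}{7} + \frac{J^{2}}{7}$)
$s{\left(y,S \right)} = 10 S \left(S + y\right)$ ($s{\left(y,S \right)} = 5 \left(y + S\right) \left(S + S\right) = 5 \left(S + y\right) 2 S = 5 \cdot 2 S \left(S + y\right) = 10 S \left(S + y\right)$)
$- 26 \left(36 + 20\right) + s{\left(w{\left(5 \right)},-16 \right)} = - 26 \left(36 + 20\right) + 10 \left(-16\right) \left(-16 + \frac{1}{7} \cdot 5 \left(-6 + 5\right)\right) = \left(-26\right) 56 + 10 \left(-16\right) \left(-16 + \frac{1}{7} \cdot 5 \left(-1\right)\right) = -1456 + 10 \left(-16\right) \left(-16 - \frac{5}{7}\right) = -1456 + 10 \left(-16\right) \left(- \frac{117}{7}\right) = -1456 + \frac{18720}{7} = \frac{8528}{7}$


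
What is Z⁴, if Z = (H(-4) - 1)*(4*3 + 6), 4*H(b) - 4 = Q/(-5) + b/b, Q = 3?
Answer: 6561/625 ≈ 10.498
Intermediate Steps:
H(b) = 11/10 (H(b) = 1 + (3/(-5) + b/b)/4 = 1 + (3*(-⅕) + 1)/4 = 1 + (-⅗ + 1)/4 = 1 + (¼)*(⅖) = 1 + ⅒ = 11/10)
Z = 9/5 (Z = (11/10 - 1)*(4*3 + 6) = (12 + 6)/10 = (⅒)*18 = 9/5 ≈ 1.8000)
Z⁴ = (9/5)⁴ = 6561/625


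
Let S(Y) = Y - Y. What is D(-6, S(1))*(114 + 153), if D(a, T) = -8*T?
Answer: 0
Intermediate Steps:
S(Y) = 0
D(-6, S(1))*(114 + 153) = (-8*0)*(114 + 153) = 0*267 = 0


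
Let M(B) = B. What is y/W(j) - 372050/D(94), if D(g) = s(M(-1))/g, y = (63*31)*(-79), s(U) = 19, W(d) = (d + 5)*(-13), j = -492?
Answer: -221415095153/120289 ≈ -1.8407e+6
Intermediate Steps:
W(d) = -65 - 13*d (W(d) = (5 + d)*(-13) = -65 - 13*d)
y = -154287 (y = 1953*(-79) = -154287)
D(g) = 19/g
y/W(j) - 372050/D(94) = -154287/(-65 - 13*(-492)) - 372050/(19/94) = -154287/(-65 + 6396) - 372050/(19*(1/94)) = -154287/6331 - 372050/19/94 = -154287*1/6331 - 372050*94/19 = -154287/6331 - 34972700/19 = -221415095153/120289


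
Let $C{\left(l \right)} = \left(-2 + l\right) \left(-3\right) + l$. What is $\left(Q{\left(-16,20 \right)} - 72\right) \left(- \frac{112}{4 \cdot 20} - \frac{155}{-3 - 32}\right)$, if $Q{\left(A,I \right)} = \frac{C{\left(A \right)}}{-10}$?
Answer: $- \frac{40174}{175} \approx -229.57$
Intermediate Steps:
$C{\left(l \right)} = 6 - 2 l$ ($C{\left(l \right)} = \left(6 - 3 l\right) + l = 6 - 2 l$)
$Q{\left(A,I \right)} = - \frac{3}{5} + \frac{A}{5}$ ($Q{\left(A,I \right)} = \frac{6 - 2 A}{-10} = \left(6 - 2 A\right) \left(- \frac{1}{10}\right) = - \frac{3}{5} + \frac{A}{5}$)
$\left(Q{\left(-16,20 \right)} - 72\right) \left(- \frac{112}{4 \cdot 20} - \frac{155}{-3 - 32}\right) = \left(\left(- \frac{3}{5} + \frac{1}{5} \left(-16\right)\right) - 72\right) \left(- \frac{112}{4 \cdot 20} - \frac{155}{-3 - 32}\right) = \left(\left(- \frac{3}{5} - \frac{16}{5}\right) - 72\right) \left(- \frac{112}{80} - \frac{155}{-3 - 32}\right) = \left(- \frac{19}{5} - 72\right) \left(\left(-112\right) \frac{1}{80} - \frac{155}{-35}\right) = - \frac{379 \left(- \frac{7}{5} - - \frac{31}{7}\right)}{5} = - \frac{379 \left(- \frac{7}{5} + \frac{31}{7}\right)}{5} = \left(- \frac{379}{5}\right) \frac{106}{35} = - \frac{40174}{175}$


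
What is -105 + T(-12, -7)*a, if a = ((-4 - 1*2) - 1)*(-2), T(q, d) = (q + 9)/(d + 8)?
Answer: -147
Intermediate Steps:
T(q, d) = (9 + q)/(8 + d)
a = 14 (a = ((-4 - 2) - 1)*(-2) = (-6 - 1)*(-2) = -7*(-2) = 14)
-105 + T(-12, -7)*a = -105 + ((9 - 12)/(8 - 7))*14 = -105 + (-3/1)*14 = -105 + (1*(-3))*14 = -105 - 3*14 = -105 - 42 = -147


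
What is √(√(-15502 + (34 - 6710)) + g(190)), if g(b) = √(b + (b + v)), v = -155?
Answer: √(15 + I*√22178) ≈ 9.074 + 8.206*I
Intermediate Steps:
g(b) = √(-155 + 2*b) (g(b) = √(b + (b - 155)) = √(b + (-155 + b)) = √(-155 + 2*b))
√(√(-15502 + (34 - 6710)) + g(190)) = √(√(-15502 + (34 - 6710)) + √(-155 + 2*190)) = √(√(-15502 - 6676) + √(-155 + 380)) = √(√(-22178) + √225) = √(I*√22178 + 15) = √(15 + I*√22178)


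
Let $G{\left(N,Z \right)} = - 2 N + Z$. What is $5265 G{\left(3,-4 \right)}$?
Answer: $-52650$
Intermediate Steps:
$G{\left(N,Z \right)} = Z - 2 N$
$5265 G{\left(3,-4 \right)} = 5265 \left(-4 - 6\right) = 5265 \left(-10\right) = -52650$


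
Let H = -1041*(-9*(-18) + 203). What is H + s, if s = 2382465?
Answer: 2002500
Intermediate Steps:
H = -379965 (H = -1041*(162 + 203) = -1041*365 = -379965)
H + s = -379965 + 2382465 = 2002500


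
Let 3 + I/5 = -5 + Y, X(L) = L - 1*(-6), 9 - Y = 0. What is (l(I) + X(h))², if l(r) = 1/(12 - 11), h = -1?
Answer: 36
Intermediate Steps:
Y = 9 (Y = 9 - 1*0 = 9 + 0 = 9)
X(L) = 6 + L (X(L) = L + 6 = 6 + L)
I = 5 (I = -15 + 5*(-5 + 9) = -15 + 5*4 = -15 + 20 = 5)
l(r) = 1 (l(r) = 1/1 = 1)
(l(I) + X(h))² = (1 + (6 - 1))² = (1 + 5)² = 6² = 36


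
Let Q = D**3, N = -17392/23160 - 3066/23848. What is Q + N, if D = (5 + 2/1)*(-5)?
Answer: -1480074503311/34519980 ≈ -42876.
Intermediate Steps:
N = -30360811/34519980 (N = -17392*1/23160 - 3066*1/23848 = -2174/2895 - 1533/11924 = -30360811/34519980 ≈ -0.87951)
D = -35 (D = (5 + 2*1)*(-5) = (5 + 2)*(-5) = 7*(-5) = -35)
Q = -42875 (Q = (-35)**3 = -42875)
Q + N = -42875 - 30360811/34519980 = -1480074503311/34519980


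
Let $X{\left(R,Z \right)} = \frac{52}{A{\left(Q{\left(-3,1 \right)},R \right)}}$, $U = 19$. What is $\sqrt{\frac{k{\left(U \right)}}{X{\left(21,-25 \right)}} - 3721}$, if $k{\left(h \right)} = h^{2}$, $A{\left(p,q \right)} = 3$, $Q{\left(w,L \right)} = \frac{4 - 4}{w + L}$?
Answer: $\frac{i \sqrt{2501317}}{26} \approx 60.829 i$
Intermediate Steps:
$Q{\left(w,L \right)} = 0$ ($Q{\left(w,L \right)} = \frac{0}{L + w} = 0$)
$X{\left(R,Z \right)} = \frac{52}{3}$
$\sqrt{\frac{k{\left(U \right)}}{X{\left(21,-25 \right)}} - 3721} = \sqrt{\frac{19^{2}}{\frac{52}{3}} - 3721} = \sqrt{361 \cdot \frac{3}{52} - 3721} = \sqrt{\frac{1083}{52} - 3721} = \sqrt{- \frac{192409}{52}} = \frac{i \sqrt{2501317}}{26}$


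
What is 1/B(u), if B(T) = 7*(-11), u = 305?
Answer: -1/77 ≈ -0.012987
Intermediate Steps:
B(T) = -77
1/B(u) = 1/(-77) = -1/77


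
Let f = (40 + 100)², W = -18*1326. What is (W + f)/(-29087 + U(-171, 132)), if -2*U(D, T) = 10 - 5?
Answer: 776/5289 ≈ 0.14672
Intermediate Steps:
U(D, T) = -5/2 (U(D, T) = -(10 - 5)/2 = -½*5 = -5/2)
W = -23868
f = 19600 (f = 140² = 19600)
(W + f)/(-29087 + U(-171, 132)) = (-23868 + 19600)/(-29087 - 5/2) = -4268/(-58179/2) = -4268*(-2/58179) = 776/5289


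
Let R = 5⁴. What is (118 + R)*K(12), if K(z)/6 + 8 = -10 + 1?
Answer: -75786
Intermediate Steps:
K(z) = -102 (K(z) = -48 + 6*(-10 + 1) = -48 + 6*(-9) = -48 - 54 = -102)
R = 625
(118 + R)*K(12) = (118 + 625)*(-102) = 743*(-102) = -75786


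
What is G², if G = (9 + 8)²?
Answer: 83521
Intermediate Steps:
G = 289 (G = 17² = 289)
G² = 289² = 83521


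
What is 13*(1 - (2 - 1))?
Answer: 0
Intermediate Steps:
13*(1 - (2 - 1)) = 13*(1 - 1*1) = 13*(1 - 1) = 13*0 = 0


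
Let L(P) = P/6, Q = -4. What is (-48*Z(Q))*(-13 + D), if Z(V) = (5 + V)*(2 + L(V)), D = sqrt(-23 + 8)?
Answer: 832 - 64*I*sqrt(15) ≈ 832.0 - 247.87*I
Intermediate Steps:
D = I*sqrt(15) (D = sqrt(-15) = I*sqrt(15) ≈ 3.873*I)
L(P) = P/6 (L(P) = P*(1/6) = P/6)
Z(V) = (2 + V/6)*(5 + V) (Z(V) = (5 + V)*(2 + V/6) = (2 + V/6)*(5 + V))
(-48*Z(Q))*(-13 + D) = (-48*(10 + (1/6)*(-4)**2 + (17/6)*(-4)))*(-13 + I*sqrt(15)) = (-48*(10 + (1/6)*16 - 34/3))*(-13 + I*sqrt(15)) = (-48*(10 + 8/3 - 34/3))*(-13 + I*sqrt(15)) = (-48*4/3)*(-13 + I*sqrt(15)) = -64*(-13 + I*sqrt(15)) = 832 - 64*I*sqrt(15)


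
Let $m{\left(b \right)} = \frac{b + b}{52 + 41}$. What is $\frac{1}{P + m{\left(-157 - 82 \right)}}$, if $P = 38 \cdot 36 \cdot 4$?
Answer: $\frac{93}{508418} \approx 0.00018292$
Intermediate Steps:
$m{\left(b \right)} = \frac{2 b}{93}$
$P = 5472$ ($P = 1368 \cdot 4 = 5472$)
$\frac{1}{P + m{\left(-157 - 82 \right)}} = \frac{1}{5472 + \frac{2 \left(-157 - 82\right)}{93}} = \frac{1}{5472 + \frac{2}{93} \left(-239\right)} = \frac{1}{5472 - \frac{478}{93}} = \frac{1}{\frac{508418}{93}} = \frac{93}{508418}$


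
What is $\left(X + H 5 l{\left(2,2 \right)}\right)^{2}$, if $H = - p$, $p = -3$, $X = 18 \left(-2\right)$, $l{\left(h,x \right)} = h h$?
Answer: $576$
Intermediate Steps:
$l{\left(h,x \right)} = h^{2}$
$X = -36$
$H = 3$ ($H = \left(-1\right) \left(-3\right) = 3$)
$\left(X + H 5 l{\left(2,2 \right)}\right)^{2} = \left(-36 + 3 \cdot 5 \cdot 2^{2}\right)^{2} = \left(-36 + 15 \cdot 4\right)^{2} = \left(-36 + 60\right)^{2} = 24^{2} = 576$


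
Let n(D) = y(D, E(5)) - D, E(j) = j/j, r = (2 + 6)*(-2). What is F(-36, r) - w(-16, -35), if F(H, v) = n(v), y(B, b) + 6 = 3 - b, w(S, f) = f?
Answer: 47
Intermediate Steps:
r = -16 (r = 8*(-2) = -16)
E(j) = 1
y(B, b) = -3 - b (y(B, b) = -6 + (3 - b) = -3 - b)
n(D) = -4 - D (n(D) = (-3 - 1*1) - D = (-3 - 1) - D = -4 - D)
F(H, v) = -4 - v
F(-36, r) - w(-16, -35) = (-4 - 1*(-16)) - 1*(-35) = (-4 + 16) + 35 = 12 + 35 = 47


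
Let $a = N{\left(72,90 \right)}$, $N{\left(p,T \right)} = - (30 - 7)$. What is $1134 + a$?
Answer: $1111$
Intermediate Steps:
$N{\left(p,T \right)} = -23$ ($N{\left(p,T \right)} = \left(-1\right) 23 = -23$)
$a = -23$
$1134 + a = 1134 - 23 = 1111$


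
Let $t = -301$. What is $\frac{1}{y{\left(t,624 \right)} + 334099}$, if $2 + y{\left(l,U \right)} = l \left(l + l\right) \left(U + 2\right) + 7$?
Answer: $\frac{1}{113766556} \approx 8.7899 \cdot 10^{-9}$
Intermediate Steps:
$y{\left(l,U \right)} = 5 + 2 l^{2} \left(2 + U\right)$ ($y{\left(l,U \right)} = -2 + \left(l \left(l + l\right) \left(U + 2\right) + 7\right) = -2 + \left(l 2 l \left(2 + U\right) + 7\right) = -2 + \left(2 l^{2} \left(2 + U\right) + 7\right) = -2 + \left(7 + 2 l^{2} \left(2 + U\right)\right) = 5 + 2 l^{2} \left(2 + U\right)$)
$\frac{1}{y{\left(t,624 \right)} + 334099} = \frac{1}{\left(5 + 4 \left(-301\right)^{2} + 2 \cdot 624 \left(-301\right)^{2}\right) + 334099} = \frac{1}{\left(5 + 4 \cdot 90601 + 2 \cdot 624 \cdot 90601\right) + 334099} = \frac{1}{\left(5 + 362404 + 113070048\right) + 334099} = \frac{1}{113432457 + 334099} = \frac{1}{113766556}$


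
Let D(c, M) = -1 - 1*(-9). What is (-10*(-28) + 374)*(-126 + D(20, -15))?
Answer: -77172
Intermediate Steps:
D(c, M) = 8 (D(c, M) = -1 + 9 = 8)
(-10*(-28) + 374)*(-126 + D(20, -15)) = (-10*(-28) + 374)*(-126 + 8) = (280 + 374)*(-118) = 654*(-118) = -77172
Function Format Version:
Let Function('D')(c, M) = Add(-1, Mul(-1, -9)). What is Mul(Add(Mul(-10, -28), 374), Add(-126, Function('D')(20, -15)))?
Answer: -77172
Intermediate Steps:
Function('D')(c, M) = 8 (Function('D')(c, M) = Add(-1, 9) = 8)
Mul(Add(Mul(-10, -28), 374), Add(-126, Function('D')(20, -15))) = Mul(Add(Mul(-10, -28), 374), Add(-126, 8)) = Mul(Add(280, 374), -118) = Mul(654, -118) = -77172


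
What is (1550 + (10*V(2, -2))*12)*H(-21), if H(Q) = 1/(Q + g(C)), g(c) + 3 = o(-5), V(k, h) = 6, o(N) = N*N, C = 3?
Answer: 2270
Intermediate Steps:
o(N) = N**2
g(c) = 22 (g(c) = -3 + (-5)**2 = -3 + 25 = 22)
H(Q) = 1/(22 + Q) (H(Q) = 1/(Q + 22) = 1/(22 + Q))
(1550 + (10*V(2, -2))*12)*H(-21) = (1550 + (10*6)*12)/(22 - 21) = (1550 + 60*12)/1 = (1550 + 720)*1 = 2270*1 = 2270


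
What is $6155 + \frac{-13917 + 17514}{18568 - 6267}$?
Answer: $\frac{75716252}{12301} \approx 6155.3$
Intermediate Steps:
$6155 + \frac{-13917 + 17514}{18568 - 6267} = 6155 + \frac{3597}{12301} = \frac{75716252}{12301}$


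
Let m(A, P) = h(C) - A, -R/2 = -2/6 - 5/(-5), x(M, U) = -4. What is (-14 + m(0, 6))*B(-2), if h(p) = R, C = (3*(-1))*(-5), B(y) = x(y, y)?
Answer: 184/3 ≈ 61.333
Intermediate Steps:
B(y) = -4
C = 15 (C = -3*(-5) = 15)
R = -4/3 (R = -2*(-2/6 - 5/(-5)) = -2*(-2*⅙ - 5*(-⅕)) = -2*(-⅓ + 1) = -2*⅔ = -4/3 ≈ -1.3333)
h(p) = -4/3
m(A, P) = -4/3 - A
(-14 + m(0, 6))*B(-2) = (-14 + (-4/3 - 1*0))*(-4) = (-14 + (-4/3 + 0))*(-4) = (-14 - 4/3)*(-4) = -46/3*(-4) = 184/3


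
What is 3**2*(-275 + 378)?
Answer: 927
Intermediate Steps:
3**2*(-275 + 378) = 9*103 = 927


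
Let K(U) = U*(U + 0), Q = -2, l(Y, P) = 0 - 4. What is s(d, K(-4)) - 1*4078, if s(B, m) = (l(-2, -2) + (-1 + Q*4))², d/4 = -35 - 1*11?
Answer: -3909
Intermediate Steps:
d = -184 (d = 4*(-35 - 1*11) = 4*(-35 - 11) = 4*(-46) = -184)
l(Y, P) = -4
K(U) = U² (K(U) = U*U = U²)
s(B, m) = 169 (s(B, m) = (-4 + (-1 - 2*4))² = (-4 + (-1 - 8))² = (-4 - 9)² = (-13)² = 169)
s(d, K(-4)) - 1*4078 = 169 - 1*4078 = 169 - 4078 = -3909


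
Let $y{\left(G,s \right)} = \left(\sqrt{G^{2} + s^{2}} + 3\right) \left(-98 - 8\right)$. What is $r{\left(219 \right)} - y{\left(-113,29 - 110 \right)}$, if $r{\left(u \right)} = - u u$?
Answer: $-47643 + 106 \sqrt{19330} \approx -32906.0$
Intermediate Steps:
$y{\left(G,s \right)} = -318 - 106 \sqrt{G^{2} + s^{2}}$ ($y{\left(G,s \right)} = \left(3 + \sqrt{G^{2} + s^{2}}\right) \left(-106\right) = -318 - 106 \sqrt{G^{2} + s^{2}}$)
$r{\left(u \right)} = - u^{2}$
$r{\left(219 \right)} - y{\left(-113,29 - 110 \right)} = - 219^{2} - \left(-318 - 106 \sqrt{\left(-113\right)^{2} + \left(29 - 110\right)^{2}}\right) = \left(-1\right) 47961 - \left(-318 - 106 \sqrt{12769 + \left(-81\right)^{2}}\right) = -47961 - \left(-318 - 106 \sqrt{12769 + 6561}\right) = -47961 - \left(-318 - 106 \sqrt{19330}\right) = -47961 + \left(318 + 106 \sqrt{19330}\right) = -47643 + 106 \sqrt{19330}$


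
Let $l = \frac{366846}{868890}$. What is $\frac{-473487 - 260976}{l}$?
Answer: $- \frac{106361259345}{61141} \approx -1.7396 \cdot 10^{6}$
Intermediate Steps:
$l = \frac{61141}{144815}$ ($l = 366846 \cdot \frac{1}{868890} = \frac{61141}{144815} \approx 0.4222$)
$\frac{-473487 - 260976}{l} = \frac{-473487 - 260976}{\frac{61141}{144815}} = \left(-473487 - 260976\right) \frac{144815}{61141} = \left(-734463\right) \frac{144815}{61141} = - \frac{106361259345}{61141}$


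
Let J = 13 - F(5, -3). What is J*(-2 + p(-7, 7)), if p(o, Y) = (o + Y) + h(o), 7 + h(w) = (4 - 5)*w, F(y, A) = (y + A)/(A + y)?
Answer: -24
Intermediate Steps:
F(y, A) = 1 (F(y, A) = (A + y)/(A + y) = 1)
h(w) = -7 - w (h(w) = -7 + (4 - 5)*w = -7 - w)
J = 12 (J = 13 - 1*1 = 13 - 1 = 12)
p(o, Y) = -7 + Y (p(o, Y) = (o + Y) + (-7 - o) = (Y + o) + (-7 - o) = -7 + Y)
J*(-2 + p(-7, 7)) = 12*(-2 + (-7 + 7)) = 12*(-2 + 0) = 12*(-2) = -24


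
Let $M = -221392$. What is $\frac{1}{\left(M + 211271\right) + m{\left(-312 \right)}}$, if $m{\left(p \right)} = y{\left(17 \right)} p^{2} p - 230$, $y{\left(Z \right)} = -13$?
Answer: $\frac{1}{394816913} \approx 2.5328 \cdot 10^{-9}$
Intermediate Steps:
$m{\left(p \right)} = -230 - 13 p^{3}$ ($m{\left(p \right)} = - 13 p^{2} p - 230 = - 13 p^{3} - 230 = -230 - 13 p^{3}$)
$\frac{1}{\left(M + 211271\right) + m{\left(-312 \right)}} = \frac{1}{\left(-221392 + 211271\right) - \left(230 + 13 \left(-312\right)^{3}\right)} = \frac{1}{-10121 - -394827034} = \frac{1}{-10121 + \left(-230 + 394827264\right)} = \frac{1}{-10121 + 394827034} = \frac{1}{394816913}$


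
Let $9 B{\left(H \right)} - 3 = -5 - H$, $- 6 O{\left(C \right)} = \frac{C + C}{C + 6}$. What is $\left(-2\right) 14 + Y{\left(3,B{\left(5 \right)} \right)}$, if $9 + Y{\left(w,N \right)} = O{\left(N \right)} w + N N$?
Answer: $- \frac{137989}{3807} \approx -36.246$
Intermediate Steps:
$O{\left(C \right)} = - \frac{C}{3 \left(6 + C\right)}$ ($O{\left(C \right)} = - \frac{\left(C + C\right) \frac{1}{C + 6}}{6} = - \frac{2 C \frac{1}{6 + C}}{6} = - \frac{C}{3 \left(6 + C\right)}$)
$B{\left(H \right)} = - \frac{2}{9} - \frac{H}{9}$ ($B{\left(H \right)} = \frac{1}{3} + \frac{-5 - H}{9} = \frac{1}{3} - \left(\frac{5}{9} + \frac{H}{9}\right) = - \frac{2}{9} - \frac{H}{9}$)
$Y{\left(w,N \right)} = -9 + N^{2} - \frac{N w}{18 + 3 N}$ ($Y{\left(w,N \right)} = -9 + \left(- \frac{N}{18 + 3 N} w + N N\right) = -9 + \left(- \frac{N w}{18 + 3 N} + N^{2}\right) = -9 + \left(N^{2} - \frac{N w}{18 + 3 N}\right) = -9 + N^{2} - \frac{N w}{18 + 3 N}$)
$\left(-2\right) 14 + Y{\left(3,B{\left(5 \right)} \right)} = \left(-2\right) 14 + \frac{\left(-9 + \left(- \frac{2}{9} - \frac{5}{9}\right)^{2}\right) \left(6 - \frac{7}{9}\right) - \frac{1}{3} \left(- \frac{2}{9} - \frac{5}{9}\right) 3}{6 - \frac{7}{9}} = -28 + \frac{\left(-9 + \left(- \frac{2}{9} - \frac{5}{9}\right)^{2}\right) \left(6 - \frac{7}{9}\right) - \frac{1}{3} \left(- \frac{2}{9} - \frac{5}{9}\right) 3}{6 - \frac{7}{9}} = -28 + \frac{\left(-9 + \left(- \frac{7}{9}\right)^{2}\right) \left(6 - \frac{7}{9}\right) - \left(- \frac{7}{27}\right) 3}{6 - \frac{7}{9}} = -28 + \frac{\left(-9 + \frac{49}{81}\right) \frac{47}{9} + \frac{7}{9}}{\frac{47}{9}} = -28 + \frac{9 \left(\left(- \frac{680}{81}\right) \frac{47}{9} + \frac{7}{9}\right)}{47} = -28 + \frac{9 \left(- \frac{31960}{729} + \frac{7}{9}\right)}{47} = -28 + \frac{9}{47} \left(- \frac{31393}{729}\right) = -28 - \frac{31393}{3807} = - \frac{137989}{3807}$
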